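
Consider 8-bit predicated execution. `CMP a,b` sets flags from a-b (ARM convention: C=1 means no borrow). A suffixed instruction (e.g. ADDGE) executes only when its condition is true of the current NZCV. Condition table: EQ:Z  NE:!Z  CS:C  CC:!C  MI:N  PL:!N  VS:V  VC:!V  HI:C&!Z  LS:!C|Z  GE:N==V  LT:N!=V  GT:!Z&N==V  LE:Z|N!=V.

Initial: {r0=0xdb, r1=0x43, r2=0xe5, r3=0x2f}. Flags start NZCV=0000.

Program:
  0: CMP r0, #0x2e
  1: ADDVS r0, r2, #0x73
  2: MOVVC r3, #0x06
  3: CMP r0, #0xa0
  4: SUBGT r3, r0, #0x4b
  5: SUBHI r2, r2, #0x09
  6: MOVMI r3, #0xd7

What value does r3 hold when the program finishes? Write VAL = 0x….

[0] flags=1010 → (cmp)
[1] flags=1010 VS?F → skip
[2] flags=1010 VC?T → r3=0x06
[3] flags=0010 → (cmp)
[4] flags=0010 GT?T → r3=0x90
[5] flags=0010 HI?T → r2=0xdc
[6] flags=0010 MI?F → skip

VAL = 0x90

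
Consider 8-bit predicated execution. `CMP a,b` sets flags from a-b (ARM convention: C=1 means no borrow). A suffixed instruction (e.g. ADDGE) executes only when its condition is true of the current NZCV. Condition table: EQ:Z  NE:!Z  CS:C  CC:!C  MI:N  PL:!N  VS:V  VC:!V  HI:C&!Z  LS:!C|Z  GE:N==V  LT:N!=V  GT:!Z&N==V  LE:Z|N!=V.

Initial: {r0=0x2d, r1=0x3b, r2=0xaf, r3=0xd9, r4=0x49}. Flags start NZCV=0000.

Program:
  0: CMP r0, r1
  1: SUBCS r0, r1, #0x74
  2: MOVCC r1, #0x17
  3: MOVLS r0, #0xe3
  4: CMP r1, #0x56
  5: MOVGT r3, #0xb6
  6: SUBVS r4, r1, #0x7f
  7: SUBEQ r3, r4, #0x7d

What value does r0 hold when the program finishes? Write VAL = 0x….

VAL = 0xe3

0: ✓ CMP  NZCV=1000
1: · SUBCS
2: ✓ MOVCC  r1←0x17
3: ✓ MOVLS  r0←0xe3
4: ✓ CMP  NZCV=1000
5: · MOVGT
6: · SUBVS
7: · SUBEQ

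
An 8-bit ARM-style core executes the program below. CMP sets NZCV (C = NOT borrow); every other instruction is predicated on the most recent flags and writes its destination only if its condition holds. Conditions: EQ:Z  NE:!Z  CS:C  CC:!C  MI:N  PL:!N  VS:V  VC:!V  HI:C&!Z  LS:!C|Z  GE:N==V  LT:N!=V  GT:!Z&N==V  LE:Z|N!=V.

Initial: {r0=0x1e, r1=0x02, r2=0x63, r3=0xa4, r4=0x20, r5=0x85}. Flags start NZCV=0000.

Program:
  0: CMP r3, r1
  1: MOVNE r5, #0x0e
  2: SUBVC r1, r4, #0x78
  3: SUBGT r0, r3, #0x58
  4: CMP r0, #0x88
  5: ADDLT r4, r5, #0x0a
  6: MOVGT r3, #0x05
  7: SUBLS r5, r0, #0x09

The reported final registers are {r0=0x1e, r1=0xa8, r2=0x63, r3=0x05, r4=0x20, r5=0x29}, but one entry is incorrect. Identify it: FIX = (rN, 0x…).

0: ✓ CMP  NZCV=1010
1: ✓ MOVNE  r5←0x0e
2: ✓ SUBVC  r1←0xa8
3: · SUBGT
4: ✓ CMP  NZCV=1001
5: · ADDLT
6: ✓ MOVGT  r3←0x05
7: ✓ SUBLS  r5←0x15

FIX = (r5, 0x15)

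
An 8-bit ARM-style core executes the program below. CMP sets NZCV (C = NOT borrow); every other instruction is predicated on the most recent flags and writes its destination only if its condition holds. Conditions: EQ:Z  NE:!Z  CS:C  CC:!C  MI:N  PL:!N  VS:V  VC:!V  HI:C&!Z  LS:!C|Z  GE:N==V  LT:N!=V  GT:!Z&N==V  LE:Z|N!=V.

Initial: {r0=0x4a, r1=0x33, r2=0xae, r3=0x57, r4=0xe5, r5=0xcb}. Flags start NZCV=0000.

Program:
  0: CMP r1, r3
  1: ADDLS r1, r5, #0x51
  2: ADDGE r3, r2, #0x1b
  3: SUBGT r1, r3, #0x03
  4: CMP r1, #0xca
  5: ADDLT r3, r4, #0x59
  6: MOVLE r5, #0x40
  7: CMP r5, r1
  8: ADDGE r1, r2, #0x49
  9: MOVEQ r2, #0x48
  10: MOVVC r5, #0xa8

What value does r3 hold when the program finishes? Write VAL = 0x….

VAL = 0x57

0: ✓ CMP  NZCV=1000
1: ✓ ADDLS  r1←0x1c
2: · ADDGE
3: · SUBGT
4: ✓ CMP  NZCV=0000
5: · ADDLT
6: · MOVLE
7: ✓ CMP  NZCV=1010
8: · ADDGE
9: · MOVEQ
10: ✓ MOVVC  r5←0xa8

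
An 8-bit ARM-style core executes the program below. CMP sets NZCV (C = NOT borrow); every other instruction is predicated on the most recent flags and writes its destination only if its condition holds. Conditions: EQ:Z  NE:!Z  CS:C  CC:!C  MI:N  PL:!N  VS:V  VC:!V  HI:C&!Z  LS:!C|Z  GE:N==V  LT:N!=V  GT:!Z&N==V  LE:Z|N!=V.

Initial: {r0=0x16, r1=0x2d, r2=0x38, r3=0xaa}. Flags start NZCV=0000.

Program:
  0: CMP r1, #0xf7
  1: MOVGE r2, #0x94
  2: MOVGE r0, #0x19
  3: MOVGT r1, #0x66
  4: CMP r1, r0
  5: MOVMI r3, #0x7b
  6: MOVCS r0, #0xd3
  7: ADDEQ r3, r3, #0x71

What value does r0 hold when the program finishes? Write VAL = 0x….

VAL = 0xd3

[0] flags=0000 → (cmp)
[1] flags=0000 GE?T → r2=0x94
[2] flags=0000 GE?T → r0=0x19
[3] flags=0000 GT?T → r1=0x66
[4] flags=0010 → (cmp)
[5] flags=0010 MI?F → skip
[6] flags=0010 CS?T → r0=0xd3
[7] flags=0010 EQ?F → skip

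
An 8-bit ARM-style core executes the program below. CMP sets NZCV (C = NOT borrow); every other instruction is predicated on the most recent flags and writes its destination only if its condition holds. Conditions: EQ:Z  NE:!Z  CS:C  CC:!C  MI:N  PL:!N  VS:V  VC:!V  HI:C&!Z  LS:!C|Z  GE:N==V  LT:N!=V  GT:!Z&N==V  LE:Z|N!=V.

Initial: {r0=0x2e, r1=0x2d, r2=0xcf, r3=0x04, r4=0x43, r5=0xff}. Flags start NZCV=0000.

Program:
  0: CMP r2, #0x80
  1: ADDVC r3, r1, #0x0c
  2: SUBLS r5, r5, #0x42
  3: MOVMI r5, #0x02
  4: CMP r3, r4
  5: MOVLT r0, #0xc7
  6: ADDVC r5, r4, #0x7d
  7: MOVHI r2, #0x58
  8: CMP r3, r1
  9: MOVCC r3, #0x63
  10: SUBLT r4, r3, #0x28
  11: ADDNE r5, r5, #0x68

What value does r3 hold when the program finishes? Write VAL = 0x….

VAL = 0x39

[0] flags=0010 → (cmp)
[1] flags=0010 VC?T → r3=0x39
[2] flags=0010 LS?F → skip
[3] flags=0010 MI?F → skip
[4] flags=1000 → (cmp)
[5] flags=1000 LT?T → r0=0xc7
[6] flags=1000 VC?T → r5=0xc0
[7] flags=1000 HI?F → skip
[8] flags=0010 → (cmp)
[9] flags=0010 CC?F → skip
[10] flags=0010 LT?F → skip
[11] flags=0010 NE?T → r5=0x28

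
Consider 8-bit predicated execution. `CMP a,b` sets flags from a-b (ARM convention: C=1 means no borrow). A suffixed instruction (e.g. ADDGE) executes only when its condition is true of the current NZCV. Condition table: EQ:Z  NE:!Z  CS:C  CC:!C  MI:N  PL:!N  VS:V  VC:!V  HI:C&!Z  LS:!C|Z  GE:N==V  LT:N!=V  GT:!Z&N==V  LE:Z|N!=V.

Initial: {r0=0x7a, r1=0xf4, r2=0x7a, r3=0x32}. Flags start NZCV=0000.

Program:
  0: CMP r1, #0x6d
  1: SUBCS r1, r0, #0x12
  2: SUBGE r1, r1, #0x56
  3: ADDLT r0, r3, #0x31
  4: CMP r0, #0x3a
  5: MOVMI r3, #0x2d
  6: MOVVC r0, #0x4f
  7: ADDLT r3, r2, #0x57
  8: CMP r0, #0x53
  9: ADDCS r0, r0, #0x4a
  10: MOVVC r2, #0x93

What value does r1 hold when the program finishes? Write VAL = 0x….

[0] flags=1010 → (cmp)
[1] flags=1010 CS?T → r1=0x68
[2] flags=1010 GE?F → skip
[3] flags=1010 LT?T → r0=0x63
[4] flags=0010 → (cmp)
[5] flags=0010 MI?F → skip
[6] flags=0010 VC?T → r0=0x4f
[7] flags=0010 LT?F → skip
[8] flags=1000 → (cmp)
[9] flags=1000 CS?F → skip
[10] flags=1000 VC?T → r2=0x93

VAL = 0x68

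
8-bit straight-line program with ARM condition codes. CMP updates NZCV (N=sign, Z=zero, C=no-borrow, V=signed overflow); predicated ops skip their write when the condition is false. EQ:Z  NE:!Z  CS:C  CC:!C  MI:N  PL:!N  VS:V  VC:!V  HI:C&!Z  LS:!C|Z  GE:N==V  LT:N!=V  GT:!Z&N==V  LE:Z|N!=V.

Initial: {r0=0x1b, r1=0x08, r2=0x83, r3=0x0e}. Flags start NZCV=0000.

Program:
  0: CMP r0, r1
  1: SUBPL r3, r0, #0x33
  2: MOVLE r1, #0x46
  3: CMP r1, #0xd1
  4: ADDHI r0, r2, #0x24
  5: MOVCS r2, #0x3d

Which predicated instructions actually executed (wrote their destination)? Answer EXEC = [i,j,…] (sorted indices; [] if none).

0: ✓ CMP  NZCV=0010
1: ✓ SUBPL  r3←0xe8
2: · MOVLE
3: ✓ CMP  NZCV=0000
4: · ADDHI
5: · MOVCS

EXEC = [1]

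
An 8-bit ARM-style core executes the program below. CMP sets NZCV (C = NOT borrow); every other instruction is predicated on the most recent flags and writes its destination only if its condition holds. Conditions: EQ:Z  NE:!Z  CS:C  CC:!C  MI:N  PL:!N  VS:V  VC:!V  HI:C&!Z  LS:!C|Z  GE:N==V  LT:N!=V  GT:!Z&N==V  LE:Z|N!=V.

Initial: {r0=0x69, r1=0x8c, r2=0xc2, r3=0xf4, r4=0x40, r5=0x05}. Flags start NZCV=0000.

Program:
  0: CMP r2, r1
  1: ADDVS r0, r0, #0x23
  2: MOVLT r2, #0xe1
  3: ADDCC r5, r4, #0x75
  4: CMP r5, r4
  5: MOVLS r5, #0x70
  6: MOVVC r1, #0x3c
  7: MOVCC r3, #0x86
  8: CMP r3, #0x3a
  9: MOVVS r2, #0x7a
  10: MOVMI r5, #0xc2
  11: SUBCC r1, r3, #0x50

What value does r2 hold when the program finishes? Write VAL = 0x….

VAL = 0x7a

0: ✓ CMP  NZCV=0010
1: · ADDVS
2: · MOVLT
3: · ADDCC
4: ✓ CMP  NZCV=1000
5: ✓ MOVLS  r5←0x70
6: ✓ MOVVC  r1←0x3c
7: ✓ MOVCC  r3←0x86
8: ✓ CMP  NZCV=0011
9: ✓ MOVVS  r2←0x7a
10: · MOVMI
11: · SUBCC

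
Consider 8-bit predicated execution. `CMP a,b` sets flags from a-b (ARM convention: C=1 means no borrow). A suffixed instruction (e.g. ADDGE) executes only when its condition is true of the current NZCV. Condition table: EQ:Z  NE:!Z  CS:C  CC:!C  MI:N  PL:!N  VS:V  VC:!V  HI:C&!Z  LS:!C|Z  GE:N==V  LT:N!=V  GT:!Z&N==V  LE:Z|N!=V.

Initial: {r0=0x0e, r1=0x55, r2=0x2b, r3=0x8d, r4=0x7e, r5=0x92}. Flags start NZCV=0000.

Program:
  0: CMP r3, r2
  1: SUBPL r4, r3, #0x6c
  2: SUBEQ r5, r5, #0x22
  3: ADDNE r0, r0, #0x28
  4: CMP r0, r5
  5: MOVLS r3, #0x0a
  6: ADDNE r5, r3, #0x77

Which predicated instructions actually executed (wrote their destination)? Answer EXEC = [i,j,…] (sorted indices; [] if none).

EXEC = [1,3,5,6]

0: ✓ CMP  NZCV=0011
1: ✓ SUBPL  r4←0x21
2: · SUBEQ
3: ✓ ADDNE  r0←0x36
4: ✓ CMP  NZCV=1001
5: ✓ MOVLS  r3←0x0a
6: ✓ ADDNE  r5←0x81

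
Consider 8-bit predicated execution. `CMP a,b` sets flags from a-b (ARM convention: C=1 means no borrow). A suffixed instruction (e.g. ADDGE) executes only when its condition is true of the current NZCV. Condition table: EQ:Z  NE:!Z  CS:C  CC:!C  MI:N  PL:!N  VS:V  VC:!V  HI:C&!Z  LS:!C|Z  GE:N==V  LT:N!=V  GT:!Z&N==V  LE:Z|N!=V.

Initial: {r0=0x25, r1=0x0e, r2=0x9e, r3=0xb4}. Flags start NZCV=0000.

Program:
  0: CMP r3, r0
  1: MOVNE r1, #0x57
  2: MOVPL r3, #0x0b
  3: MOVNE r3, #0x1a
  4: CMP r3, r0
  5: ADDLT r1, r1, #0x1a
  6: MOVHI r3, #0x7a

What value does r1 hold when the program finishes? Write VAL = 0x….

VAL = 0x71

0: ✓ CMP  NZCV=1010
1: ✓ MOVNE  r1←0x57
2: · MOVPL
3: ✓ MOVNE  r3←0x1a
4: ✓ CMP  NZCV=1000
5: ✓ ADDLT  r1←0x71
6: · MOVHI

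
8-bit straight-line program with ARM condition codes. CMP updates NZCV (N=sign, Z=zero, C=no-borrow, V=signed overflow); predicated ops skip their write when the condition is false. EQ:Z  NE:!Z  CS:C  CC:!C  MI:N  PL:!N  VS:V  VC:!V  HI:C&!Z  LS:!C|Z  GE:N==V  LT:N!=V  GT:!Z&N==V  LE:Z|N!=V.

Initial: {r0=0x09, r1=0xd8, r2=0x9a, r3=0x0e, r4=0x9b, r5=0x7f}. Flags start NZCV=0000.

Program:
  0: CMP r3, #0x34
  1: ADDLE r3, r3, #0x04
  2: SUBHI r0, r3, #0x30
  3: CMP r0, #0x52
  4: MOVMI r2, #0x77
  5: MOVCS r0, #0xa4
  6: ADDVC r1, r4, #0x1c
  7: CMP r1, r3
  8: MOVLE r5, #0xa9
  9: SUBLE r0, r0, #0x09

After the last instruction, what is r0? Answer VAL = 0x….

0: ✓ CMP  NZCV=1000
1: ✓ ADDLE  r3←0x12
2: · SUBHI
3: ✓ CMP  NZCV=1000
4: ✓ MOVMI  r2←0x77
5: · MOVCS
6: ✓ ADDVC  r1←0xb7
7: ✓ CMP  NZCV=1010
8: ✓ MOVLE  r5←0xa9
9: ✓ SUBLE  r0←0x00

VAL = 0x00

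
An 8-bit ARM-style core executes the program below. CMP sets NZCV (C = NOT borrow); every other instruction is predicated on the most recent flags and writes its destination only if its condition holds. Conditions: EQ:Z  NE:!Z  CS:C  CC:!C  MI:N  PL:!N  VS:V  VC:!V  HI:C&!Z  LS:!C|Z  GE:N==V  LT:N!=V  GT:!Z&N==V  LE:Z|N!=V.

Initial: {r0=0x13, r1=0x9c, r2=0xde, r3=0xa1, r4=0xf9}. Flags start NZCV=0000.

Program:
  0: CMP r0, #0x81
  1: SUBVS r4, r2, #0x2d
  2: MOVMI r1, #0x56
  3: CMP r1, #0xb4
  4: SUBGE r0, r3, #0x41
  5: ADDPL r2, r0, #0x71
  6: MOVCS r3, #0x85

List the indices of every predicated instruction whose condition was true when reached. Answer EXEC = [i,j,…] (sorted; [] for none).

[0] flags=1001 → (cmp)
[1] flags=1001 VS?T → r4=0xb1
[2] flags=1001 MI?T → r1=0x56
[3] flags=1001 → (cmp)
[4] flags=1001 GE?T → r0=0x60
[5] flags=1001 PL?F → skip
[6] flags=1001 CS?F → skip

EXEC = [1,2,4]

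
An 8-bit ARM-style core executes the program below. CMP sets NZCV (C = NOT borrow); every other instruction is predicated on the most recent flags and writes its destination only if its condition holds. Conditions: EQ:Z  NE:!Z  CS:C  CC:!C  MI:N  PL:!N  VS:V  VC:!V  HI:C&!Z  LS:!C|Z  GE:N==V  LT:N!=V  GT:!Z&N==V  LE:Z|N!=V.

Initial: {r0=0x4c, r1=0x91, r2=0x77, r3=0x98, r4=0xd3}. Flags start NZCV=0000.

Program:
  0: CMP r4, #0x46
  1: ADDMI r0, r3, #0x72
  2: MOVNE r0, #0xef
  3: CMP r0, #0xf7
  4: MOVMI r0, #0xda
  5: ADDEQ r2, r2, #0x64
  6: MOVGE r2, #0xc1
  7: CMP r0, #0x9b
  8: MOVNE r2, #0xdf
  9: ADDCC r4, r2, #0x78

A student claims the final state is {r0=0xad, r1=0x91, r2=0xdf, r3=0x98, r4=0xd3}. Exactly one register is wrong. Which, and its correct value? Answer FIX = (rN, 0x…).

0: ✓ CMP  NZCV=1010
1: ✓ ADDMI  r0←0x0a
2: ✓ MOVNE  r0←0xef
3: ✓ CMP  NZCV=1000
4: ✓ MOVMI  r0←0xda
5: · ADDEQ
6: · MOVGE
7: ✓ CMP  NZCV=0010
8: ✓ MOVNE  r2←0xdf
9: · ADDCC

FIX = (r0, 0xda)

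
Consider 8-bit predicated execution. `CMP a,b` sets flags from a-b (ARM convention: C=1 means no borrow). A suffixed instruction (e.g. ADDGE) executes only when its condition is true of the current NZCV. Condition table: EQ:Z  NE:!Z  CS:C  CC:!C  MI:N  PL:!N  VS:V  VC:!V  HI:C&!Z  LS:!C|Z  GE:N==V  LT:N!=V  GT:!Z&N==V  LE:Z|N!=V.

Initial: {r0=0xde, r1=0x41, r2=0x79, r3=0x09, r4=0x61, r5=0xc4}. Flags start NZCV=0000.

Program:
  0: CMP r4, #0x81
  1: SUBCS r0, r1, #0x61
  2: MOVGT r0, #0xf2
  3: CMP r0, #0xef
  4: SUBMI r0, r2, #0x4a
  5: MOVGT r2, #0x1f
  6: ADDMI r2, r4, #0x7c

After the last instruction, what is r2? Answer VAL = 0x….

0: ✓ CMP  NZCV=1001
1: · SUBCS
2: ✓ MOVGT  r0←0xf2
3: ✓ CMP  NZCV=0010
4: · SUBMI
5: ✓ MOVGT  r2←0x1f
6: · ADDMI

VAL = 0x1f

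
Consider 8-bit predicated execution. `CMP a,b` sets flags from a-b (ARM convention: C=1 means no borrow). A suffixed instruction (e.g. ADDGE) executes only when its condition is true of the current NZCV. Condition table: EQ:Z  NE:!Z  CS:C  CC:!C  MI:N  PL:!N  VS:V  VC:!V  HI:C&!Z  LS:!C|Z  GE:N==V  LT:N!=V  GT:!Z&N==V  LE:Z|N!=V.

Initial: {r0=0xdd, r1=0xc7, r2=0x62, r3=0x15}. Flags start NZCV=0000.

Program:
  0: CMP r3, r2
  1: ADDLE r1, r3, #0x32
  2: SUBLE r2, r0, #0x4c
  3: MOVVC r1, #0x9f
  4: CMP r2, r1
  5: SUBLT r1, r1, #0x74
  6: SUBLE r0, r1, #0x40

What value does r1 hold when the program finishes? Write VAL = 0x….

VAL = 0x2b

0: ✓ CMP  NZCV=1000
1: ✓ ADDLE  r1←0x47
2: ✓ SUBLE  r2←0x91
3: ✓ MOVVC  r1←0x9f
4: ✓ CMP  NZCV=1000
5: ✓ SUBLT  r1←0x2b
6: ✓ SUBLE  r0←0xeb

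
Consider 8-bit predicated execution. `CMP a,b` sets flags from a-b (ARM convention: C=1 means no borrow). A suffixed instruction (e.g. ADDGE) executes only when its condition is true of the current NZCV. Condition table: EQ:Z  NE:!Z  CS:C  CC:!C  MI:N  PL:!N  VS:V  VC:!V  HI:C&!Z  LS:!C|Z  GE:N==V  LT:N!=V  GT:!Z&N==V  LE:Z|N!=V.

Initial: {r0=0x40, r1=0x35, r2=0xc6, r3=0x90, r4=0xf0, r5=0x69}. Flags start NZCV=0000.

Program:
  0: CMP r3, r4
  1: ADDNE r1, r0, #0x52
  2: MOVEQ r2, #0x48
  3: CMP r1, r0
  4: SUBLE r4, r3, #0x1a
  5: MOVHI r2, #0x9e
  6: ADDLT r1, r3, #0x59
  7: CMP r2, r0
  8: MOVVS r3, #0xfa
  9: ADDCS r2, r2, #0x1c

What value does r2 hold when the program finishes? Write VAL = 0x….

VAL = 0xba

0: ✓ CMP  NZCV=1000
1: ✓ ADDNE  r1←0x92
2: · MOVEQ
3: ✓ CMP  NZCV=0011
4: ✓ SUBLE  r4←0x76
5: ✓ MOVHI  r2←0x9e
6: ✓ ADDLT  r1←0xe9
7: ✓ CMP  NZCV=0011
8: ✓ MOVVS  r3←0xfa
9: ✓ ADDCS  r2←0xba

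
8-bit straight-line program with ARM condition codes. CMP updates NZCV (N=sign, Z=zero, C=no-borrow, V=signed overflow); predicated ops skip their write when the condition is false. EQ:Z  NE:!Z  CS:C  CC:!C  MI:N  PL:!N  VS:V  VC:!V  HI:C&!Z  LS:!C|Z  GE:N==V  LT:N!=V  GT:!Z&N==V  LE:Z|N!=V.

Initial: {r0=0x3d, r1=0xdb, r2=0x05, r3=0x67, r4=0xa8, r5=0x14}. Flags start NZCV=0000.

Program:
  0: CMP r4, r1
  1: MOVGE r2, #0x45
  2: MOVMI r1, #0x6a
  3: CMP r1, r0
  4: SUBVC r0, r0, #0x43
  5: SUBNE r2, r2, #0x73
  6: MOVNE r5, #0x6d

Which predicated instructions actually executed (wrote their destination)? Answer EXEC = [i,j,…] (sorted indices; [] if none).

EXEC = [2,4,5,6]

[0] flags=1000 → (cmp)
[1] flags=1000 GE?F → skip
[2] flags=1000 MI?T → r1=0x6a
[3] flags=0010 → (cmp)
[4] flags=0010 VC?T → r0=0xfa
[5] flags=0010 NE?T → r2=0x92
[6] flags=0010 NE?T → r5=0x6d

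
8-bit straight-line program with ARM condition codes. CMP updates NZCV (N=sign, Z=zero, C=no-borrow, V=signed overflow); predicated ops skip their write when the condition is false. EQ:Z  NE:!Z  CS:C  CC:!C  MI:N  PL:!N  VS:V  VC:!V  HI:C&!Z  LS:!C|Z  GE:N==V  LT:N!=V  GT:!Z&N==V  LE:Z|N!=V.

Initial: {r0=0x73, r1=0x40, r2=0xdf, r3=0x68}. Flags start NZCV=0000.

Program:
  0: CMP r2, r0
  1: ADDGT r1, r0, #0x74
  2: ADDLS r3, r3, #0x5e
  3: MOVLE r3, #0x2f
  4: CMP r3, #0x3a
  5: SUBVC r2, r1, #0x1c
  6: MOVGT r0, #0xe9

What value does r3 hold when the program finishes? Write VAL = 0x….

VAL = 0x2f

0: ✓ CMP  NZCV=0011
1: · ADDGT
2: · ADDLS
3: ✓ MOVLE  r3←0x2f
4: ✓ CMP  NZCV=1000
5: ✓ SUBVC  r2←0x24
6: · MOVGT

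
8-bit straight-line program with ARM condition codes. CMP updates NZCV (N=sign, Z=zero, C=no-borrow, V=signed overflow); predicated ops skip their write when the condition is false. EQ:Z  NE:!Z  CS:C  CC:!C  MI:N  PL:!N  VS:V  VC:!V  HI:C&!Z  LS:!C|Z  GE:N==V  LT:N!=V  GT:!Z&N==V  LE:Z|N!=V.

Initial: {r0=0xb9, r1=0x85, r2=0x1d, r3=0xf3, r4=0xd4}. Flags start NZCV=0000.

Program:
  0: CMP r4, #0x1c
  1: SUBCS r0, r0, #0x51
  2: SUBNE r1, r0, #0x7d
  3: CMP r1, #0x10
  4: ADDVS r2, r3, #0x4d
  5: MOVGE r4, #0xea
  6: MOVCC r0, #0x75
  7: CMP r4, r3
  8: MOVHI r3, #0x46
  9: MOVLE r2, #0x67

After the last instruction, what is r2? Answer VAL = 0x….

0: ✓ CMP  NZCV=1010
1: ✓ SUBCS  r0←0x68
2: ✓ SUBNE  r1←0xeb
3: ✓ CMP  NZCV=1010
4: · ADDVS
5: · MOVGE
6: · MOVCC
7: ✓ CMP  NZCV=1000
8: · MOVHI
9: ✓ MOVLE  r2←0x67

VAL = 0x67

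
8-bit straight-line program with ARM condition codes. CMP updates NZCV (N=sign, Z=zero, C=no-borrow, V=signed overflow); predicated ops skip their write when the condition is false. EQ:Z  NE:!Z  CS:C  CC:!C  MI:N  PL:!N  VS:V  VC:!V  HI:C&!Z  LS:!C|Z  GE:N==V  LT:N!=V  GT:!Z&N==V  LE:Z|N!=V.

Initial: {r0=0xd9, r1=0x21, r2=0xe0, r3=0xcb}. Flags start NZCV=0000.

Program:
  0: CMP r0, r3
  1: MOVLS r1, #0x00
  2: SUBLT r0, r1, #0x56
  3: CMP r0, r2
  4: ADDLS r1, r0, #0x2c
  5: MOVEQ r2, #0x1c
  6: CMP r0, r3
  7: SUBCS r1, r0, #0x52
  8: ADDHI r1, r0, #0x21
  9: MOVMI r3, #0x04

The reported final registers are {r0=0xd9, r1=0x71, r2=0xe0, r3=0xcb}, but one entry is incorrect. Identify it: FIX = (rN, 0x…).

[0] flags=0010 → (cmp)
[1] flags=0010 LS?F → skip
[2] flags=0010 LT?F → skip
[3] flags=1000 → (cmp)
[4] flags=1000 LS?T → r1=0x05
[5] flags=1000 EQ?F → skip
[6] flags=0010 → (cmp)
[7] flags=0010 CS?T → r1=0x87
[8] flags=0010 HI?T → r1=0xfa
[9] flags=0010 MI?F → skip

FIX = (r1, 0xfa)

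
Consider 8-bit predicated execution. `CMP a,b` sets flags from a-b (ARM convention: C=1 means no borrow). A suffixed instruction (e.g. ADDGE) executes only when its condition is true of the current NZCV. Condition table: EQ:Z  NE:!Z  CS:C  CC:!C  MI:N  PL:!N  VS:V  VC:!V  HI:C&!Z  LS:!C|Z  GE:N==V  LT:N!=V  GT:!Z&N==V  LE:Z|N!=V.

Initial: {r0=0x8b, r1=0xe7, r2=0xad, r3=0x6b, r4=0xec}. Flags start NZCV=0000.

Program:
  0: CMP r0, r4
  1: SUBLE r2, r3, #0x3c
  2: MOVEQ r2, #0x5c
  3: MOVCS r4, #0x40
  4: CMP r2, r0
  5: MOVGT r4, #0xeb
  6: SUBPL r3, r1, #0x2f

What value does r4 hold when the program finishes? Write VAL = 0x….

VAL = 0xeb

0: ✓ CMP  NZCV=1000
1: ✓ SUBLE  r2←0x2f
2: · MOVEQ
3: · MOVCS
4: ✓ CMP  NZCV=1001
5: ✓ MOVGT  r4←0xeb
6: · SUBPL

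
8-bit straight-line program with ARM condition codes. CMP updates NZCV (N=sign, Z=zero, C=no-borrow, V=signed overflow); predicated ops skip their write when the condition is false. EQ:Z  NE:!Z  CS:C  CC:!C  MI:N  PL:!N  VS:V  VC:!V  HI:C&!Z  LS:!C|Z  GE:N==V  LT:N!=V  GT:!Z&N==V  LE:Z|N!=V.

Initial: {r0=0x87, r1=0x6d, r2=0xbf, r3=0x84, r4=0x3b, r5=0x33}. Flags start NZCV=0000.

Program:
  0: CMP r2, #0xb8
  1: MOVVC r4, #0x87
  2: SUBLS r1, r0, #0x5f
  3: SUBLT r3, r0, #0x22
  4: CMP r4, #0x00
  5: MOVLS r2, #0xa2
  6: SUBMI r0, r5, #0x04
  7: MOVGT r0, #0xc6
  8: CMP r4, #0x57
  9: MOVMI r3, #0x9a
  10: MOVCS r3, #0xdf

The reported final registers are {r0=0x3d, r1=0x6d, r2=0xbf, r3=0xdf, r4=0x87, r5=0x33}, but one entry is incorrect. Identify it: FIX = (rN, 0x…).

FIX = (r0, 0x2f)

[0] flags=0010 → (cmp)
[1] flags=0010 VC?T → r4=0x87
[2] flags=0010 LS?F → skip
[3] flags=0010 LT?F → skip
[4] flags=1010 → (cmp)
[5] flags=1010 LS?F → skip
[6] flags=1010 MI?T → r0=0x2f
[7] flags=1010 GT?F → skip
[8] flags=0011 → (cmp)
[9] flags=0011 MI?F → skip
[10] flags=0011 CS?T → r3=0xdf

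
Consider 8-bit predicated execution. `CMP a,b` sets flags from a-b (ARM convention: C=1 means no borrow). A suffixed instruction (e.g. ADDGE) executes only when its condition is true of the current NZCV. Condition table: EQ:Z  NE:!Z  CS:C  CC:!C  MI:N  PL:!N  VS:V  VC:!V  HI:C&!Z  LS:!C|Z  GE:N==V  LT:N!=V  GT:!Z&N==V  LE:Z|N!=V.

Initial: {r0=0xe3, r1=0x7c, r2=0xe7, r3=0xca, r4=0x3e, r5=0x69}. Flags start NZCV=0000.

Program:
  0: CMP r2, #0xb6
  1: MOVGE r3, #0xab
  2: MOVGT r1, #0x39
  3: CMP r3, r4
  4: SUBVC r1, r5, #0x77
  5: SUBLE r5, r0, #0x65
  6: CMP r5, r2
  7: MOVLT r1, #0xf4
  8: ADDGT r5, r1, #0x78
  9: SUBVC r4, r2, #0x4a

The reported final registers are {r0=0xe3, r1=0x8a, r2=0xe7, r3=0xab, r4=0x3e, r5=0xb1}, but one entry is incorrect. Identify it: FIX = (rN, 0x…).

0: ✓ CMP  NZCV=0010
1: ✓ MOVGE  r3←0xab
2: ✓ MOVGT  r1←0x39
3: ✓ CMP  NZCV=0011
4: · SUBVC
5: ✓ SUBLE  r5←0x7e
6: ✓ CMP  NZCV=1001
7: · MOVLT
8: ✓ ADDGT  r5←0xb1
9: · SUBVC

FIX = (r1, 0x39)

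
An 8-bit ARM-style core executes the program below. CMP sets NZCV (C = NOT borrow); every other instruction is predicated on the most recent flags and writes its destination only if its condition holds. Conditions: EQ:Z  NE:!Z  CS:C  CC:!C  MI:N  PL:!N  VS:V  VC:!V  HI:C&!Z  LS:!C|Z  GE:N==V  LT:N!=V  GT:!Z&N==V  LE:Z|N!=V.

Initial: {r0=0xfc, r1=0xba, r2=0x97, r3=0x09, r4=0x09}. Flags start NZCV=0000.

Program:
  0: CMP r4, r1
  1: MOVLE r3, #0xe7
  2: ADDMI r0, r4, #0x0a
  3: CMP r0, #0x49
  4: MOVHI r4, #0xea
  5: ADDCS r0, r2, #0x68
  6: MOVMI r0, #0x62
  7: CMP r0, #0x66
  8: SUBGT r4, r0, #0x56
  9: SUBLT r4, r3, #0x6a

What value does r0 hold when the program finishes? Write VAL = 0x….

[0] flags=0000 → (cmp)
[1] flags=0000 LE?F → skip
[2] flags=0000 MI?F → skip
[3] flags=1010 → (cmp)
[4] flags=1010 HI?T → r4=0xea
[5] flags=1010 CS?T → r0=0xff
[6] flags=1010 MI?T → r0=0x62
[7] flags=1000 → (cmp)
[8] flags=1000 GT?F → skip
[9] flags=1000 LT?T → r4=0x9f

VAL = 0x62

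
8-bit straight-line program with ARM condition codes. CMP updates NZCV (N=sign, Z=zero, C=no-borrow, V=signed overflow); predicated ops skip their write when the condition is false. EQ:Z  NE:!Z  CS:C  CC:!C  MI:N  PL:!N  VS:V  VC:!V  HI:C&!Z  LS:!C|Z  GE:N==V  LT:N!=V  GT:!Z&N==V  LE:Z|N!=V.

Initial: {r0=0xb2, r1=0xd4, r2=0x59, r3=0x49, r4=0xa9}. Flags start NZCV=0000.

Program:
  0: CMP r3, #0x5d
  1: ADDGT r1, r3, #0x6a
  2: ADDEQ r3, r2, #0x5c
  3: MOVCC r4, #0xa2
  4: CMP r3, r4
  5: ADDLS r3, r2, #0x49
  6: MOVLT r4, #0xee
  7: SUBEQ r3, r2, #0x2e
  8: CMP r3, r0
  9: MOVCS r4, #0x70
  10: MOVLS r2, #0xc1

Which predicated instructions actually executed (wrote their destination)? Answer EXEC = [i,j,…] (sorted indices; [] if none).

0: ✓ CMP  NZCV=1000
1: · ADDGT
2: · ADDEQ
3: ✓ MOVCC  r4←0xa2
4: ✓ CMP  NZCV=1001
5: ✓ ADDLS  r3←0xa2
6: · MOVLT
7: · SUBEQ
8: ✓ CMP  NZCV=1000
9: · MOVCS
10: ✓ MOVLS  r2←0xc1

EXEC = [3,5,10]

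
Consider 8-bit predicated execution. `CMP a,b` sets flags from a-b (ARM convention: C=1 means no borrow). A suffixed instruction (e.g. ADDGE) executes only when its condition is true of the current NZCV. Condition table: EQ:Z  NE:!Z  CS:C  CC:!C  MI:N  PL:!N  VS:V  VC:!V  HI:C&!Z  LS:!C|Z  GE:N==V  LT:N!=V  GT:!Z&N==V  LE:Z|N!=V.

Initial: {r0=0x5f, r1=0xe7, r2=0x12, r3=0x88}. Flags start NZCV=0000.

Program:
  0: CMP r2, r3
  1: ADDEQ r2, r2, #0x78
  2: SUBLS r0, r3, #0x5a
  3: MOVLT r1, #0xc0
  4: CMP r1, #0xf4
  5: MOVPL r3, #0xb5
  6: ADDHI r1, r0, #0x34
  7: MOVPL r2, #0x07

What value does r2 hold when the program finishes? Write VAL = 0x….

0: ✓ CMP  NZCV=1001
1: · ADDEQ
2: ✓ SUBLS  r0←0x2e
3: · MOVLT
4: ✓ CMP  NZCV=1000
5: · MOVPL
6: · ADDHI
7: · MOVPL

VAL = 0x12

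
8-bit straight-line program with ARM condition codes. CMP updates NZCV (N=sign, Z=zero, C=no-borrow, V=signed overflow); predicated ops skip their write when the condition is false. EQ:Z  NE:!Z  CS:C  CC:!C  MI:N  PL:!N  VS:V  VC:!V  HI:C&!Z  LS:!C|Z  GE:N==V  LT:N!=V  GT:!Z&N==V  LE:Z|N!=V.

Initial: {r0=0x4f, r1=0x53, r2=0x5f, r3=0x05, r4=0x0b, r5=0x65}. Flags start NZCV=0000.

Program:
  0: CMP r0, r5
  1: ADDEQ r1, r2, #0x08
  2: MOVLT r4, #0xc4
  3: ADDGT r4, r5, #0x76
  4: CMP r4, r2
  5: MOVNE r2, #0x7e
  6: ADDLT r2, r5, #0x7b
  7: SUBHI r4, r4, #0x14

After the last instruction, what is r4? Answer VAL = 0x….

VAL = 0xb0

0: ✓ CMP  NZCV=1000
1: · ADDEQ
2: ✓ MOVLT  r4←0xc4
3: · ADDGT
4: ✓ CMP  NZCV=0011
5: ✓ MOVNE  r2←0x7e
6: ✓ ADDLT  r2←0xe0
7: ✓ SUBHI  r4←0xb0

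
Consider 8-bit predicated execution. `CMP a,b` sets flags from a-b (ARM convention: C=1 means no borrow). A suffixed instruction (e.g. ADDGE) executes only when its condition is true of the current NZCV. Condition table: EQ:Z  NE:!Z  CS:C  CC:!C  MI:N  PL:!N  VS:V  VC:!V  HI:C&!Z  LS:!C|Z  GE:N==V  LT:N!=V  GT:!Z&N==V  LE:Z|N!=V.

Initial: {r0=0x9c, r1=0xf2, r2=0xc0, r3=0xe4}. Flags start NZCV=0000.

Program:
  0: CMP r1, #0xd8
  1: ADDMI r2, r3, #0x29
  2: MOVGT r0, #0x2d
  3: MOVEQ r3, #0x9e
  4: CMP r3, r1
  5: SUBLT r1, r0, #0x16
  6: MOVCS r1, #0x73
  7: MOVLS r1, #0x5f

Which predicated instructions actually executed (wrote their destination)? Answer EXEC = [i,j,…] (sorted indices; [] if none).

0: ✓ CMP  NZCV=0010
1: · ADDMI
2: ✓ MOVGT  r0←0x2d
3: · MOVEQ
4: ✓ CMP  NZCV=1000
5: ✓ SUBLT  r1←0x17
6: · MOVCS
7: ✓ MOVLS  r1←0x5f

EXEC = [2,5,7]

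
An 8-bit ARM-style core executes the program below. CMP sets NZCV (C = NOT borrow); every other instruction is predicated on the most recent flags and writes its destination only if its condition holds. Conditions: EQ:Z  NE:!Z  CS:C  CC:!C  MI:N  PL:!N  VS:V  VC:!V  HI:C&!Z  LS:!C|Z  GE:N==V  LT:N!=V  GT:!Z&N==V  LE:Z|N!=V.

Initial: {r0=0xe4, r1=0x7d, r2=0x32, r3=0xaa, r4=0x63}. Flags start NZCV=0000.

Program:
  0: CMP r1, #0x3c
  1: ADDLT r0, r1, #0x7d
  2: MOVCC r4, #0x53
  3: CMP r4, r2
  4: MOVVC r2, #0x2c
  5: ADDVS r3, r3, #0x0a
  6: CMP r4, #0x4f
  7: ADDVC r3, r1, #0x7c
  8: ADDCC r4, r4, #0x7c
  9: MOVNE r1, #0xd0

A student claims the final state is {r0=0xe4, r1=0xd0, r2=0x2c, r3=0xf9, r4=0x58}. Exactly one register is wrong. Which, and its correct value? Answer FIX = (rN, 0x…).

0: ✓ CMP  NZCV=0010
1: · ADDLT
2: · MOVCC
3: ✓ CMP  NZCV=0010
4: ✓ MOVVC  r2←0x2c
5: · ADDVS
6: ✓ CMP  NZCV=0010
7: ✓ ADDVC  r3←0xf9
8: · ADDCC
9: ✓ MOVNE  r1←0xd0

FIX = (r4, 0x63)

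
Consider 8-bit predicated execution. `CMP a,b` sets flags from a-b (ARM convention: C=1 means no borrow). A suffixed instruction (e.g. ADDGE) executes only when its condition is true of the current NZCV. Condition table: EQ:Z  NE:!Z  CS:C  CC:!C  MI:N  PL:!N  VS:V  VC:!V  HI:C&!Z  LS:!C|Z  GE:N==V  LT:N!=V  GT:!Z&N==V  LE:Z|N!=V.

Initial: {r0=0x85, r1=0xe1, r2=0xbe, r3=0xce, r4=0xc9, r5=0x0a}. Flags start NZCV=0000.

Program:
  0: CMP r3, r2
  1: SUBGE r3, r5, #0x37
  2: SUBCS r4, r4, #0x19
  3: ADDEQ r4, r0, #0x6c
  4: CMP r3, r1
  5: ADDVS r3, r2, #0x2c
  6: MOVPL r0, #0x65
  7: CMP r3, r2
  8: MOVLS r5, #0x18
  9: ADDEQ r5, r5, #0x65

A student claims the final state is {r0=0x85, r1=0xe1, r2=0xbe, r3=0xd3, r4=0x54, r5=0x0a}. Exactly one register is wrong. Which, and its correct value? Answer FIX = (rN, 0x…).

FIX = (r4, 0xb0)

0: ✓ CMP  NZCV=0010
1: ✓ SUBGE  r3←0xd3
2: ✓ SUBCS  r4←0xb0
3: · ADDEQ
4: ✓ CMP  NZCV=1000
5: · ADDVS
6: · MOVPL
7: ✓ CMP  NZCV=0010
8: · MOVLS
9: · ADDEQ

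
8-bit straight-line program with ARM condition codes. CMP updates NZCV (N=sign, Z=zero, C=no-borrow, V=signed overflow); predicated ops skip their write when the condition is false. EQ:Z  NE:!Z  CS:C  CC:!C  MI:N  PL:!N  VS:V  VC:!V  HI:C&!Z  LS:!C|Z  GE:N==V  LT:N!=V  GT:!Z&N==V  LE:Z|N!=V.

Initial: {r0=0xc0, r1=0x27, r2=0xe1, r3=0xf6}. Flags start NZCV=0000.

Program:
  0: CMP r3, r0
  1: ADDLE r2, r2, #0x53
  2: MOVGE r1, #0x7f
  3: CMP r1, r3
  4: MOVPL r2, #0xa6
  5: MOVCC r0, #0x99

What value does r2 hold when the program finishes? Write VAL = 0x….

0: ✓ CMP  NZCV=0010
1: · ADDLE
2: ✓ MOVGE  r1←0x7f
3: ✓ CMP  NZCV=1001
4: · MOVPL
5: ✓ MOVCC  r0←0x99

VAL = 0xe1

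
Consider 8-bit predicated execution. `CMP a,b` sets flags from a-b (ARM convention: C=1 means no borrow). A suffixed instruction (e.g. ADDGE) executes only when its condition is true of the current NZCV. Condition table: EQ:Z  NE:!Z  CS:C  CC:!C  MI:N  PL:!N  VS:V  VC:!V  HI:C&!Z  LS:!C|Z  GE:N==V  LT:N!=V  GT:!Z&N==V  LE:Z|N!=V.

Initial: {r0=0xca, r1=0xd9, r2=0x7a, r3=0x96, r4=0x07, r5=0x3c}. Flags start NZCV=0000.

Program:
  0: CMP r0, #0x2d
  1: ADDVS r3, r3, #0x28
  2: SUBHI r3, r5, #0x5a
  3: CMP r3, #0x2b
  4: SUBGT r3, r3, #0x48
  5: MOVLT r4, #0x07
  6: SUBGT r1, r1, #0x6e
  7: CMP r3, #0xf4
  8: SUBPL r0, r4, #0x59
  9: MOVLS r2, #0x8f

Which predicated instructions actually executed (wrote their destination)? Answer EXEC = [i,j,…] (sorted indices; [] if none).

EXEC = [2,5,9]

[0] flags=1010 → (cmp)
[1] flags=1010 VS?F → skip
[2] flags=1010 HI?T → r3=0xe2
[3] flags=1010 → (cmp)
[4] flags=1010 GT?F → skip
[5] flags=1010 LT?T → r4=0x07
[6] flags=1010 GT?F → skip
[7] flags=1000 → (cmp)
[8] flags=1000 PL?F → skip
[9] flags=1000 LS?T → r2=0x8f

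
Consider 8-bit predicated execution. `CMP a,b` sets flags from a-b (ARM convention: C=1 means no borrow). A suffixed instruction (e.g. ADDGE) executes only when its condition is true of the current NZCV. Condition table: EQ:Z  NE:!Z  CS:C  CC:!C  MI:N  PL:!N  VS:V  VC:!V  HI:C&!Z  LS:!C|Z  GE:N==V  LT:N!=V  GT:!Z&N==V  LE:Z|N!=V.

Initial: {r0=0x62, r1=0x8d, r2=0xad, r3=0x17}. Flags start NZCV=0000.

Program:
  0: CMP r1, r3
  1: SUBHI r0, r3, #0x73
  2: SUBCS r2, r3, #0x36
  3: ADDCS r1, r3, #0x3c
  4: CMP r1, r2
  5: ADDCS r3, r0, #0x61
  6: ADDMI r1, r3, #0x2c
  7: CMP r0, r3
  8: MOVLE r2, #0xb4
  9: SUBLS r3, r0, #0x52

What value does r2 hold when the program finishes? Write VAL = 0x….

0: ✓ CMP  NZCV=0011
1: ✓ SUBHI  r0←0xa4
2: ✓ SUBCS  r2←0xe1
3: ✓ ADDCS  r1←0x53
4: ✓ CMP  NZCV=0000
5: · ADDCS
6: · ADDMI
7: ✓ CMP  NZCV=1010
8: ✓ MOVLE  r2←0xb4
9: · SUBLS

VAL = 0xb4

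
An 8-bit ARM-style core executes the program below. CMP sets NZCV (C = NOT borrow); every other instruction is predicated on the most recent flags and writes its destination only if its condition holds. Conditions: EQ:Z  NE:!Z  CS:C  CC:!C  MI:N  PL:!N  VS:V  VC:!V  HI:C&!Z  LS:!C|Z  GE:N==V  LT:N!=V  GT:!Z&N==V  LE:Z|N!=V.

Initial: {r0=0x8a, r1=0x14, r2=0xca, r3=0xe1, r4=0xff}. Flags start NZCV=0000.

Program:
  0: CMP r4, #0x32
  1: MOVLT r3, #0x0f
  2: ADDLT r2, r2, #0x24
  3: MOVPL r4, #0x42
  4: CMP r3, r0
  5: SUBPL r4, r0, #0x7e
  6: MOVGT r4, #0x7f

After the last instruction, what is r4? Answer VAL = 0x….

0: ✓ CMP  NZCV=1010
1: ✓ MOVLT  r3←0x0f
2: ✓ ADDLT  r2←0xee
3: · MOVPL
4: ✓ CMP  NZCV=1001
5: · SUBPL
6: ✓ MOVGT  r4←0x7f

VAL = 0x7f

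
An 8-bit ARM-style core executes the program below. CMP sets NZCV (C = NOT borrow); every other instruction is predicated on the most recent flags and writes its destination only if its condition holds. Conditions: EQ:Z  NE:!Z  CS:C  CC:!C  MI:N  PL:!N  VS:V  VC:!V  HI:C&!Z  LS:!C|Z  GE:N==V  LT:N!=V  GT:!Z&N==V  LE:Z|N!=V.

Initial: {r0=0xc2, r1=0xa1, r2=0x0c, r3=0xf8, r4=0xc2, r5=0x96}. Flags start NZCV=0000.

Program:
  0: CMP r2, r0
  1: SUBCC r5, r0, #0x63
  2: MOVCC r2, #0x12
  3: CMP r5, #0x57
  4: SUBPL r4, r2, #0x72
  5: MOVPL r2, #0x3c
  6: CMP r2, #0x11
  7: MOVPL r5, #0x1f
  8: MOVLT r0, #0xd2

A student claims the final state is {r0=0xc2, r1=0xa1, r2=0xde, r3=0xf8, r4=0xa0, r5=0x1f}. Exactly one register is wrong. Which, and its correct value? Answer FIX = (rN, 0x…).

FIX = (r2, 0x3c)

[0] flags=0000 → (cmp)
[1] flags=0000 CC?T → r5=0x5f
[2] flags=0000 CC?T → r2=0x12
[3] flags=0010 → (cmp)
[4] flags=0010 PL?T → r4=0xa0
[5] flags=0010 PL?T → r2=0x3c
[6] flags=0010 → (cmp)
[7] flags=0010 PL?T → r5=0x1f
[8] flags=0010 LT?F → skip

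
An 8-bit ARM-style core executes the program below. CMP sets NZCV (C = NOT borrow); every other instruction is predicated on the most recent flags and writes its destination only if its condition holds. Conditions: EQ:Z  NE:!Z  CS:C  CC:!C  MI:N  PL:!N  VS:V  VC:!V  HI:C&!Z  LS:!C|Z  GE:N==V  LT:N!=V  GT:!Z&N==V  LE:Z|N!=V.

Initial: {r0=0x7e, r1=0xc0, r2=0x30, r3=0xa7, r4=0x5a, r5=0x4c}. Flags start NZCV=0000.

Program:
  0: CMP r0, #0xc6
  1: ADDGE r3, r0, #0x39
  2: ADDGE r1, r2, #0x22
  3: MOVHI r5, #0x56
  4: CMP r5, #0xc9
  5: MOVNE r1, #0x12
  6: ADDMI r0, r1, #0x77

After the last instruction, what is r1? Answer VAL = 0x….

VAL = 0x12

0: ✓ CMP  NZCV=1001
1: ✓ ADDGE  r3←0xb7
2: ✓ ADDGE  r1←0x52
3: · MOVHI
4: ✓ CMP  NZCV=1001
5: ✓ MOVNE  r1←0x12
6: ✓ ADDMI  r0←0x89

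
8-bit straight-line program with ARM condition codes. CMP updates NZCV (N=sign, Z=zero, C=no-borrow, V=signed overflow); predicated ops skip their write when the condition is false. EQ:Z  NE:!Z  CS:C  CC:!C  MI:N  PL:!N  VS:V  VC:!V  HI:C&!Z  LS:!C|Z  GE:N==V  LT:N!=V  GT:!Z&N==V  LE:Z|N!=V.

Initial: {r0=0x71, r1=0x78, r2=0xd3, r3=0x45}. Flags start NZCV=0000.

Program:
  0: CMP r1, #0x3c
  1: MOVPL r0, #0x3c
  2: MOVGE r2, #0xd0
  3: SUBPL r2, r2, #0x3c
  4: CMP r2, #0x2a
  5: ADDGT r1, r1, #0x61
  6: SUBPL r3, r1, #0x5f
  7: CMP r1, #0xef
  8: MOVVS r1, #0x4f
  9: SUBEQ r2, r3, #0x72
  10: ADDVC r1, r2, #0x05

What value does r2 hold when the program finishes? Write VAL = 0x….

[0] flags=0010 → (cmp)
[1] flags=0010 PL?T → r0=0x3c
[2] flags=0010 GE?T → r2=0xd0
[3] flags=0010 PL?T → r2=0x94
[4] flags=0011 → (cmp)
[5] flags=0011 GT?F → skip
[6] flags=0011 PL?T → r3=0x19
[7] flags=1001 → (cmp)
[8] flags=1001 VS?T → r1=0x4f
[9] flags=1001 EQ?F → skip
[10] flags=1001 VC?F → skip

VAL = 0x94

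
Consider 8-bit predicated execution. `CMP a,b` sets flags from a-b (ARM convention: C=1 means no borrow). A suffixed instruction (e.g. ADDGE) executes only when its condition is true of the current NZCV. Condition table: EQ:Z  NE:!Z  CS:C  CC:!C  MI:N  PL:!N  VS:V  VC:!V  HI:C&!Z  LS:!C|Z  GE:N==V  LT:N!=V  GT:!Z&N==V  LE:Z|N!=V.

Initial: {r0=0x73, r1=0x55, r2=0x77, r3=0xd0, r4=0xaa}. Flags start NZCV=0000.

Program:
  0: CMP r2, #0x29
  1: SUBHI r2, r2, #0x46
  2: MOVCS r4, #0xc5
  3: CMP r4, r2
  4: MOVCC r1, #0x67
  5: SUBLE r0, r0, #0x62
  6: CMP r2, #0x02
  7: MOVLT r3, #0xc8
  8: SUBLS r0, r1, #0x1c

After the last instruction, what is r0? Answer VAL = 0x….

VAL = 0x11

0: ✓ CMP  NZCV=0010
1: ✓ SUBHI  r2←0x31
2: ✓ MOVCS  r4←0xc5
3: ✓ CMP  NZCV=1010
4: · MOVCC
5: ✓ SUBLE  r0←0x11
6: ✓ CMP  NZCV=0010
7: · MOVLT
8: · SUBLS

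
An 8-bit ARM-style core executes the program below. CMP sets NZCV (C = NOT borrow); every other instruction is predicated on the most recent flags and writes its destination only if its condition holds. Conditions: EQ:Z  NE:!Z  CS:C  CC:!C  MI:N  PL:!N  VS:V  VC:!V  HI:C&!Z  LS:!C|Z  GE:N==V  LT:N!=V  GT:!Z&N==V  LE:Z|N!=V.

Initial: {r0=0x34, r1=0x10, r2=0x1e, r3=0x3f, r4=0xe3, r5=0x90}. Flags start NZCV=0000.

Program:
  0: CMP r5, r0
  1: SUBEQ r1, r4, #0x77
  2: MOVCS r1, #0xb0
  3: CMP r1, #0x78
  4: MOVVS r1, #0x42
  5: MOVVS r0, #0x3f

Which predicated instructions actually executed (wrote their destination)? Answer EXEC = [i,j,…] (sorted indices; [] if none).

EXEC = [2,4,5]

[0] flags=0011 → (cmp)
[1] flags=0011 EQ?F → skip
[2] flags=0011 CS?T → r1=0xb0
[3] flags=0011 → (cmp)
[4] flags=0011 VS?T → r1=0x42
[5] flags=0011 VS?T → r0=0x3f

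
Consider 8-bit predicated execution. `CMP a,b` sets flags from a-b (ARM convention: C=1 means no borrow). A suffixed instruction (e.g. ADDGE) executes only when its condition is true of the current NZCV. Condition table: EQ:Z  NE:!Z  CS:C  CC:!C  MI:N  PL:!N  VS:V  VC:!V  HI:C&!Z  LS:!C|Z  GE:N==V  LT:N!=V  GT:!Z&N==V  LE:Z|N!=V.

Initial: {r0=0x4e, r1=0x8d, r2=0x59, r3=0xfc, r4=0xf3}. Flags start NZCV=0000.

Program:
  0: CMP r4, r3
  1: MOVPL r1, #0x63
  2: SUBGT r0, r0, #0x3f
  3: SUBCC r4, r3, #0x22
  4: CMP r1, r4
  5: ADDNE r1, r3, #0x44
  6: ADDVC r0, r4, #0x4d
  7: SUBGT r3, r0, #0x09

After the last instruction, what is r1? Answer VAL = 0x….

0: ✓ CMP  NZCV=1000
1: · MOVPL
2: · SUBGT
3: ✓ SUBCC  r4←0xda
4: ✓ CMP  NZCV=1000
5: ✓ ADDNE  r1←0x40
6: ✓ ADDVC  r0←0x27
7: · SUBGT

VAL = 0x40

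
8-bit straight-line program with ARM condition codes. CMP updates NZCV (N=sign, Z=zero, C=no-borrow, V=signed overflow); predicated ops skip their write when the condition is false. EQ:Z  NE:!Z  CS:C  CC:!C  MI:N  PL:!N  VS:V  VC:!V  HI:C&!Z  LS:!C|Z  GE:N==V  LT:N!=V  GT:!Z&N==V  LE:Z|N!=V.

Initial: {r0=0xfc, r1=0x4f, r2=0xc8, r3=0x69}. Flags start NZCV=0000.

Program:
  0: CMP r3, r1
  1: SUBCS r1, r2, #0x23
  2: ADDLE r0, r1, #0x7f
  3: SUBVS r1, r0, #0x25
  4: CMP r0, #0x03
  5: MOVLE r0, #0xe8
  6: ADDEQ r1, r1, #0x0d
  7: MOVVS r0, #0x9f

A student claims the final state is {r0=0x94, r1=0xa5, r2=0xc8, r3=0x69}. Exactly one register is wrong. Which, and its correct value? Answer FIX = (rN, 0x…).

FIX = (r0, 0xe8)

0: ✓ CMP  NZCV=0010
1: ✓ SUBCS  r1←0xa5
2: · ADDLE
3: · SUBVS
4: ✓ CMP  NZCV=1010
5: ✓ MOVLE  r0←0xe8
6: · ADDEQ
7: · MOVVS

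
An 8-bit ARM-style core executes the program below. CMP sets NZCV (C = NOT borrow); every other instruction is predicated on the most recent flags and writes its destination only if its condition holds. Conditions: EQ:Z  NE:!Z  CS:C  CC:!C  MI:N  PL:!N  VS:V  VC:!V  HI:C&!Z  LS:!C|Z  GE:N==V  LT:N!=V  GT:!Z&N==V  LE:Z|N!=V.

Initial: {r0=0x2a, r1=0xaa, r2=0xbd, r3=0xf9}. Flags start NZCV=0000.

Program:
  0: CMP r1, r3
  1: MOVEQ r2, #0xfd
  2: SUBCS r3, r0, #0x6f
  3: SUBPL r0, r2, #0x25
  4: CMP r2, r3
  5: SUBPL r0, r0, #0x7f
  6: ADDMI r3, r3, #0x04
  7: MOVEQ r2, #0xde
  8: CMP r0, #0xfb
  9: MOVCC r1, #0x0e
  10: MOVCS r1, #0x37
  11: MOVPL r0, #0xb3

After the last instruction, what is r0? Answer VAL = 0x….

VAL = 0xb3

0: ✓ CMP  NZCV=1000
1: · MOVEQ
2: · SUBCS
3: · SUBPL
4: ✓ CMP  NZCV=1000
5: · SUBPL
6: ✓ ADDMI  r3←0xfd
7: · MOVEQ
8: ✓ CMP  NZCV=0000
9: ✓ MOVCC  r1←0x0e
10: · MOVCS
11: ✓ MOVPL  r0←0xb3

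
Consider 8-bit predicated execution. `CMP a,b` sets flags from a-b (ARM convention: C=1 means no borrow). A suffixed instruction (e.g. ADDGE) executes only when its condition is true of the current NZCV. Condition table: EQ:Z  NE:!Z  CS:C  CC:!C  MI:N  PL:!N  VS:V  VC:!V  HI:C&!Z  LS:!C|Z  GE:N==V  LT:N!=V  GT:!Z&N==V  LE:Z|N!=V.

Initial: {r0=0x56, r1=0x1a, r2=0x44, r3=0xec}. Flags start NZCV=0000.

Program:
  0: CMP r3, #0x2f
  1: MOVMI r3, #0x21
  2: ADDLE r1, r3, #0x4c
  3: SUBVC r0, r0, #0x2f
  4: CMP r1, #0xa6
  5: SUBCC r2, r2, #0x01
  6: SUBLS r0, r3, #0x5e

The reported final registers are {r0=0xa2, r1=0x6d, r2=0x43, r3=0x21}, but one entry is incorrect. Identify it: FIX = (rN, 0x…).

[0] flags=1010 → (cmp)
[1] flags=1010 MI?T → r3=0x21
[2] flags=1010 LE?T → r1=0x6d
[3] flags=1010 VC?T → r0=0x27
[4] flags=1001 → (cmp)
[5] flags=1001 CC?T → r2=0x43
[6] flags=1001 LS?T → r0=0xc3

FIX = (r0, 0xc3)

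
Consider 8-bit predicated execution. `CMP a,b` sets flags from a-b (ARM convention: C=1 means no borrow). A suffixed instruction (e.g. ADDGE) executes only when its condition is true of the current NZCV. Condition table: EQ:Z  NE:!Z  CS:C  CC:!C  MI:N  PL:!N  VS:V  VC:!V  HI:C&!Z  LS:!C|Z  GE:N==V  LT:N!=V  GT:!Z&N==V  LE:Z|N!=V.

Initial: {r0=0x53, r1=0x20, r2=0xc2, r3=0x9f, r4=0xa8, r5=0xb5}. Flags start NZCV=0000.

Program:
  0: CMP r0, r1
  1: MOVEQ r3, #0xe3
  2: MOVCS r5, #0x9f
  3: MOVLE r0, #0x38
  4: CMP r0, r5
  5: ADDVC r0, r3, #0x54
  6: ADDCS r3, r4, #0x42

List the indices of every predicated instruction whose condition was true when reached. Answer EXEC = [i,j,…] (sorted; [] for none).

0: ✓ CMP  NZCV=0010
1: · MOVEQ
2: ✓ MOVCS  r5←0x9f
3: · MOVLE
4: ✓ CMP  NZCV=1001
5: · ADDVC
6: · ADDCS

EXEC = [2]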